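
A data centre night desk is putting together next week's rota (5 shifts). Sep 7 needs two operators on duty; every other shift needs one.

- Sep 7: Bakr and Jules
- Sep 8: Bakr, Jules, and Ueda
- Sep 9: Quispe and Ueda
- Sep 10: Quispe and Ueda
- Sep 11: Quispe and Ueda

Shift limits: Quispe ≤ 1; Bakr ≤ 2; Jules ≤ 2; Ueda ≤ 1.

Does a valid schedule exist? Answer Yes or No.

No

Total capacity is 6 and 6 slots are needed, so capacity alone doesn't rule it out.
Shifts {Sep 9, Sep 10, Sep 11} need 3 worker-slots in total, but the operators available for any of those shifts (Quispe and Ueda) can supply at most 2 among them. So no valid schedule exists.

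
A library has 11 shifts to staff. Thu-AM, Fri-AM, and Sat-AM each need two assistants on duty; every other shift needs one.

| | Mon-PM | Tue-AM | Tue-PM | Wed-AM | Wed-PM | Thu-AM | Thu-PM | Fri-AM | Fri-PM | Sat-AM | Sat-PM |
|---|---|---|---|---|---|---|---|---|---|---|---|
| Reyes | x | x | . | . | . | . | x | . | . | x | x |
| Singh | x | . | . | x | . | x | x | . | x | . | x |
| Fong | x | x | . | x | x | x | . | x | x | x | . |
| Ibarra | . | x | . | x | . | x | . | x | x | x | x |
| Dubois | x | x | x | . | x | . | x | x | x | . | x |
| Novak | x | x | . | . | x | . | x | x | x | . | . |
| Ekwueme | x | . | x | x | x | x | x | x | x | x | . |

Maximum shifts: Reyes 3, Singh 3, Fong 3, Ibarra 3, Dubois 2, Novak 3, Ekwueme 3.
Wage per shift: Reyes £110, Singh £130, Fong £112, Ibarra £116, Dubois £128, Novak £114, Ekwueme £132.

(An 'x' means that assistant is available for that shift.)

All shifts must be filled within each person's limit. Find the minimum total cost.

Picking the cheapest available assistant for each shift independently would cost £1580, but that ignores the shift limits.
An optimal schedule: Mon-PM→Novak, Tue-AM→Reyes, Tue-PM→Dubois, Wed-AM→Fong, Wed-PM→Fong, Thu-AM→Fong+Ibarra, Thu-PM→Novak, Fri-AM→Ibarra+Dubois, Fri-PM→Novak, Sat-AM→Reyes+Ibarra, Sat-PM→Reyes.
Total: 114 + 110 + 128 + 112 + 112 + 112 + 116 + 114 + 116 + 128 + 114 + 110 + 116 + 110 = £1612.

£1612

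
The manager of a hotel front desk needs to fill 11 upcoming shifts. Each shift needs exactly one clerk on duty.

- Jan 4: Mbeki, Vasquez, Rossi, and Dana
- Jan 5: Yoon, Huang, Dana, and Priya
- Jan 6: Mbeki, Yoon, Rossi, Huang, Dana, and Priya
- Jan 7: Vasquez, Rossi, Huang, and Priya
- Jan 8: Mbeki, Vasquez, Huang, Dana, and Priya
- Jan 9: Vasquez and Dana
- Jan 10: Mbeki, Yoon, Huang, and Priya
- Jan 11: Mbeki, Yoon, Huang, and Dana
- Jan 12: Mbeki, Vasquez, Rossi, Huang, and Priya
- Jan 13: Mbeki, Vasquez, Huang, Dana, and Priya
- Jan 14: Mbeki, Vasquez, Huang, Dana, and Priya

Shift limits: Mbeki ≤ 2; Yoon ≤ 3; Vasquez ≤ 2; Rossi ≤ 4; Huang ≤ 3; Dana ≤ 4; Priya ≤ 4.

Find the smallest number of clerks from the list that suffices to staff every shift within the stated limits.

11 slots to fill and no one can take more than 4, so at least ⌈11/4⌉ = 3 clerks are needed.
Yoon, Rossi, and Dana alone can cover everything: Jan 4→Rossi, Jan 5→Yoon, Jan 6→Rossi, Jan 7→Rossi, Jan 8→Dana, Jan 9→Dana, Jan 10→Yoon, Jan 11→Yoon, Jan 12→Rossi, Jan 13→Dana, Jan 14→Dana.

3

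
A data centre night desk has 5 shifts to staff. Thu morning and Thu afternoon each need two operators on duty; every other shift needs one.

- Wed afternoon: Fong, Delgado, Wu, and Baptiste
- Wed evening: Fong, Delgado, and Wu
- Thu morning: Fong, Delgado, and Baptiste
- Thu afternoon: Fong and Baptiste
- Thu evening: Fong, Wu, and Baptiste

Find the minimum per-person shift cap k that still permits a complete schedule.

2

With 4 operators and 7 worker-slots to fill, someone must work at least ⌈7/4⌉ = 2 shifts, so k ≥ 2.
k = 2 works: Wed afternoon→Delgado, Wed evening→Fong, Thu morning→Delgado+Baptiste, Thu afternoon→Fong+Baptiste, Thu evening→Wu.
Loads: Fong 2, Delgado 2, Wu 1, Baptiste 2 — all ≤ 2.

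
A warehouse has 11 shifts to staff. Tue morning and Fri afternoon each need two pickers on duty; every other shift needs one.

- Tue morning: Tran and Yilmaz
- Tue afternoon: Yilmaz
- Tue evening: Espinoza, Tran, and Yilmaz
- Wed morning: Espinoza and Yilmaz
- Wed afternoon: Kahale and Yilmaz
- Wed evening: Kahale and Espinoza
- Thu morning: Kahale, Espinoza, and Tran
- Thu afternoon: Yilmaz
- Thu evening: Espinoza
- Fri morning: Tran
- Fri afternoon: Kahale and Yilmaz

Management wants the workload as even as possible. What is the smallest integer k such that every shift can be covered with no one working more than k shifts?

With 4 pickers and 13 worker-slots to fill, someone must work at least ⌈13/4⌉ = 4 shifts, so k ≥ 4.
k = 4 works: Tue morning→Tran+Yilmaz, Tue afternoon→Yilmaz, Tue evening→Espinoza, Wed morning→Espinoza, Wed afternoon→Kahale, Wed evening→Kahale, Thu morning→Kahale, Thu afternoon→Yilmaz, Thu evening→Espinoza, Fri morning→Tran, Fri afternoon→Kahale+Yilmaz.
Loads: Kahale 4, Espinoza 3, Tran 2, Yilmaz 4 — all ≤ 4.

4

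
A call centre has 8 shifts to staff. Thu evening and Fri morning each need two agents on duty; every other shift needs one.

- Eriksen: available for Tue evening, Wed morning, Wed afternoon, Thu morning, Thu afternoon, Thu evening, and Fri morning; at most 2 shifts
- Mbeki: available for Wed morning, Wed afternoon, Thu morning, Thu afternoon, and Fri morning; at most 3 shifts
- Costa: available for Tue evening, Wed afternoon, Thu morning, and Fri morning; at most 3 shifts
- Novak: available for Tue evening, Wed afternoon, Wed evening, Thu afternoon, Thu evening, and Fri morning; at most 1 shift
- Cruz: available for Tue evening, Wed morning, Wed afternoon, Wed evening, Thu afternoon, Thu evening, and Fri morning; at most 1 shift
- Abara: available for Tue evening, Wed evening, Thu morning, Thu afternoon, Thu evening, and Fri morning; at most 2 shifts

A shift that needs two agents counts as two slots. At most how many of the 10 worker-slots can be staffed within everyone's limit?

Total capacity across all agents is 2+3+3+1+1+2 = 12, and 10 slots are needed, so at most 10 can be filled.
An assignment achieving 10: Tue evening→Costa, Wed morning→Eriksen, Wed afternoon→Mbeki, Wed evening→Novak, Thu morning→Eriksen, Thu afternoon→Mbeki, Thu evening→Cruz+Abara, Fri morning→Mbeki+Costa.
Loads: Eriksen 2/2, Mbeki 3/3, Costa 2/3, Novak 1/1, Cruz 1/1, Abara 1/2.

10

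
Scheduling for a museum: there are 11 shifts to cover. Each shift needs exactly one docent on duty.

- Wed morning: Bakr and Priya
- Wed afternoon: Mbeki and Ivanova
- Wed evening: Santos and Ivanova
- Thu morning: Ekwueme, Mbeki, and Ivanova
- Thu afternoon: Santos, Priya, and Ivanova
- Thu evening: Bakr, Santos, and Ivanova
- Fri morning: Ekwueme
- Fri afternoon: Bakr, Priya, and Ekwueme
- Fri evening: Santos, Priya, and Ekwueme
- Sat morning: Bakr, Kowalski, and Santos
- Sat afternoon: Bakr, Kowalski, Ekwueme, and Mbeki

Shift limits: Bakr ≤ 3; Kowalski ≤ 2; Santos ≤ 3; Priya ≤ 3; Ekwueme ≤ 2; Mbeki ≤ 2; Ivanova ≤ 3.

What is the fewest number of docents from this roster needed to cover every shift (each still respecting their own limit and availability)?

11 slots to fill and no one can take more than 3, so at least ⌈11/3⌉ = 4 docents are needed.
Bakr, Santos, Ekwueme, and Ivanova alone can cover everything: Wed morning→Bakr, Wed afternoon→Ivanova, Wed evening→Santos, Thu morning→Ekwueme, Thu afternoon→Ivanova, Thu evening→Ivanova, Fri morning→Ekwueme, Fri afternoon→Bakr, Fri evening→Santos, Sat morning→Santos, Sat afternoon→Bakr.

4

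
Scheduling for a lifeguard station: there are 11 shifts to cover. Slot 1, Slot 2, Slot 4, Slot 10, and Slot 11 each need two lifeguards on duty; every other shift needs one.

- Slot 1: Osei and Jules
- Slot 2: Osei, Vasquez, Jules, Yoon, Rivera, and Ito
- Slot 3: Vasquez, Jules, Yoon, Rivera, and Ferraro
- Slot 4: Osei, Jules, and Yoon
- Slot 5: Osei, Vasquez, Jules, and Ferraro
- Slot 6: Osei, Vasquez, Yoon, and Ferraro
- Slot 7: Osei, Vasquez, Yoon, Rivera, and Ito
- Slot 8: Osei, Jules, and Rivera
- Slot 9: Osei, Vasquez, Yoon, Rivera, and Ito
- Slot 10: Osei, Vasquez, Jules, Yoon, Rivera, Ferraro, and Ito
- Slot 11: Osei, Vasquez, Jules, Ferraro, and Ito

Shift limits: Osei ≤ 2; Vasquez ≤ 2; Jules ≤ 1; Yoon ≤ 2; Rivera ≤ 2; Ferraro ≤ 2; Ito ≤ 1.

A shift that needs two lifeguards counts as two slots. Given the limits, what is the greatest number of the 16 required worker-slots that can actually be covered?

Total capacity across all lifeguards is 2+2+1+2+2+2+1 = 12, and 16 slots are needed, so at most 12 can be filled.
An assignment achieving 12: Slot 1→Osei+Jules, Slot 3→Yoon, Slot 4→Osei+Yoon, Slot 5→Vasquez, Slot 6→Vasquez, Slot 7→Rivera, Slot 8→Rivera, Slot 9→Ito, Slot 10→Ferraro, Slot 11→Ferraro.
Loads: Osei 2/2, Vasquez 2/2, Jules 1/1, Yoon 2/2, Rivera 2/2, Ferraro 2/2, Ito 1/1.

12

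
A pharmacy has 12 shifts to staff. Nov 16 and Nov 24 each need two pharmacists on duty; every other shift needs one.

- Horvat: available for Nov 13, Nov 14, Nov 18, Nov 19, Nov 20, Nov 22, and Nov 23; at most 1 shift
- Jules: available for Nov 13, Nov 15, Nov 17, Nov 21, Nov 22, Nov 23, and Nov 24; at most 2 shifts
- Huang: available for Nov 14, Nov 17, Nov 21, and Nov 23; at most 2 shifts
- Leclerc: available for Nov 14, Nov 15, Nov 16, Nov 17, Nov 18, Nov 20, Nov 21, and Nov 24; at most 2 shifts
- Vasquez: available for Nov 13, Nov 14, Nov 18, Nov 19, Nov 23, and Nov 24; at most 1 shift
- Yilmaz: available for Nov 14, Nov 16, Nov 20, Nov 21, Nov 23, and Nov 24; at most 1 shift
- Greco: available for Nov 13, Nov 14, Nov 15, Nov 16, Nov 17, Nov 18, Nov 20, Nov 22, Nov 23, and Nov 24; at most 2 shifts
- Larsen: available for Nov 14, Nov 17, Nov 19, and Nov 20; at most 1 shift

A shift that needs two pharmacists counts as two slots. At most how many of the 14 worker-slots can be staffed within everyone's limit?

12

Total capacity across all pharmacists is 1+2+2+2+1+1+2+1 = 12, and 14 slots are needed, so at most 12 can be filled.
An assignment achieving 12: Nov 13→Vasquez, Nov 14→Larsen, Nov 15→Jules, Nov 16→Leclerc+Yilmaz, Nov 17→Huang, Nov 18→Leclerc, Nov 19→Horvat, Nov 20→Greco, Nov 21→Huang, Nov 22→Jules, Nov 24→Greco.
Loads: Horvat 1/1, Jules 2/2, Huang 2/2, Leclerc 2/2, Vasquez 1/1, Yilmaz 1/1, Greco 2/2, Larsen 1/1.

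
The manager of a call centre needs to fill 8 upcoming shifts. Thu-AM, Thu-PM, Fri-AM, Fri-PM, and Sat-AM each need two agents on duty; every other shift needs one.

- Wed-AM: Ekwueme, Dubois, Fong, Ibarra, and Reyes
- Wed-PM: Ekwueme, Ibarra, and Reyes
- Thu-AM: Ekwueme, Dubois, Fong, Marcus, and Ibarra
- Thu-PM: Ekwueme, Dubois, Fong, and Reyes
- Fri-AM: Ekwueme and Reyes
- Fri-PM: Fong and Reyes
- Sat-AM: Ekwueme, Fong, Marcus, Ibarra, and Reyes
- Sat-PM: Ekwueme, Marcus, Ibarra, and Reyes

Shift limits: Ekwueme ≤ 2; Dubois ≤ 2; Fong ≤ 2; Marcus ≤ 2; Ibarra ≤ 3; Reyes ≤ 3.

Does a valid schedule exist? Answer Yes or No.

Fri-AM can only be covered by Ekwueme and Reyes, so that assignment is forced.
Fri-PM can only be covered by Fong and Reyes, so that assignment is forced.
One valid schedule: Wed-AM→Dubois, Wed-PM→Ekwueme, Thu-AM→Marcus+Ibarra, Thu-PM→Dubois+Fong, Fri-AM→Ekwueme+Reyes, Fri-PM→Fong+Reyes, Sat-AM→Ibarra+Reyes, Sat-PM→Marcus.
Loads: Ekwueme 2/2, Dubois 2/2, Fong 2/2, Marcus 2/2, Ibarra 2/3, Reyes 3/3 — all within limits.

Yes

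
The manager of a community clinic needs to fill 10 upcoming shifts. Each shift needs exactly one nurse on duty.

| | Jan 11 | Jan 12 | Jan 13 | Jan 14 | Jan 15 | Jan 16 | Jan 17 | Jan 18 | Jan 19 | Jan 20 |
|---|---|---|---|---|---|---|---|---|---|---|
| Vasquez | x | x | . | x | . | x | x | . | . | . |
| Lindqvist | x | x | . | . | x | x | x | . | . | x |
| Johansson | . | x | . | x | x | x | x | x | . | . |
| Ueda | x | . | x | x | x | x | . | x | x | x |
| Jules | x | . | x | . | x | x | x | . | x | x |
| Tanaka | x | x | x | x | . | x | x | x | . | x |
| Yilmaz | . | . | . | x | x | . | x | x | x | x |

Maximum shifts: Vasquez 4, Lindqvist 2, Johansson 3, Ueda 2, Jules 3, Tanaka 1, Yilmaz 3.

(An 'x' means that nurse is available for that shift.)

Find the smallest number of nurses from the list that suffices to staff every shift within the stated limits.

3

10 slots to fill and no one can take more than 4, so at least ⌈10/4⌉ = 3 nurses are needed.
Vasquez, Johansson, and Jules alone can cover everything: Jan 11→Vasquez, Jan 12→Vasquez, Jan 13→Jules, Jan 14→Vasquez, Jan 15→Johansson, Jan 16→Vasquez, Jan 17→Johansson, Jan 18→Johansson, Jan 19→Jules, Jan 20→Jules.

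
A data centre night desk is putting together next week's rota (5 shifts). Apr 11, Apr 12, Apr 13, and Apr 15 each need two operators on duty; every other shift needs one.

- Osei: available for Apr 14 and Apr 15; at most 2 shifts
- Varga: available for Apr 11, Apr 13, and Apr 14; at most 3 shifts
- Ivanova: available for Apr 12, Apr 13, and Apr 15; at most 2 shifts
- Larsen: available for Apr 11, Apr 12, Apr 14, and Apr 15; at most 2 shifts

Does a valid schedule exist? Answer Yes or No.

No

Total capacity is 9 and 9 slots are needed, so capacity alone doesn't rule it out.
Shifts {Apr 11, Apr 12, Apr 13, Apr 15} need 8 worker-slots in total, but the operators available for any of those shifts (Osei, Varga, Ivanova, and Larsen) can supply at most 7 among them. So no valid schedule exists.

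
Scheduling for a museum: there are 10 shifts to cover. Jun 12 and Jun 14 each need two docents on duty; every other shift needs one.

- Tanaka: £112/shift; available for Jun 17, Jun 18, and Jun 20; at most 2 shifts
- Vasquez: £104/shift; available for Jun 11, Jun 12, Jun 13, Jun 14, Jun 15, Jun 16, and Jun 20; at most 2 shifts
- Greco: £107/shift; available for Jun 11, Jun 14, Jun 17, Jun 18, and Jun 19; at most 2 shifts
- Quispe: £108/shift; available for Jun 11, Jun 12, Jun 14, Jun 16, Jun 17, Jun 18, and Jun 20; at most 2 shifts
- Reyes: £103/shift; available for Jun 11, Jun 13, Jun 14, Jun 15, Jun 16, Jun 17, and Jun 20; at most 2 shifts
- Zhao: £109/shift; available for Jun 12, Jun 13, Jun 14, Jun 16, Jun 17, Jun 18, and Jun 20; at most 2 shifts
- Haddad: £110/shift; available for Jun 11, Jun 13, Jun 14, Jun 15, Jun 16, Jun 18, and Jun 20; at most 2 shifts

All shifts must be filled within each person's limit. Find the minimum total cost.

Jun 19 can only be covered by Greco, so that assignment is forced.
Picking the cheapest available docent for each shift independently would cost £1251, but that ignores the shift limits.
An optimal schedule: Jun 11→Vasquez, Jun 12→Vasquez+Quispe, Jun 13→Reyes, Jun 14→Zhao+Haddad, Jun 15→Reyes, Jun 16→Quispe, Jun 17→Greco, Jun 18→Zhao, Jun 19→Greco, Jun 20→Haddad.
Total: 104 + 104 + 108 + 103 + 109 + 110 + 103 + 108 + 107 + 109 + 107 + 110 = £1282.

£1282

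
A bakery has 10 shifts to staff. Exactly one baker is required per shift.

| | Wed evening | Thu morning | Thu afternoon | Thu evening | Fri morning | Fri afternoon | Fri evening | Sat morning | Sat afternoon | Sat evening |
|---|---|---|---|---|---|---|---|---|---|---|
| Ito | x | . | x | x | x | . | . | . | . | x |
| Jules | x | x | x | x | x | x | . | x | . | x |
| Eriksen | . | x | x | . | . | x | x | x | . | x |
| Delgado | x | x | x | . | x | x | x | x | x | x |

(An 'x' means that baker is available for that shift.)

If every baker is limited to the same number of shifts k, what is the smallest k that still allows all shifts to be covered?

With 4 bakers and 10 worker-slots to fill, someone must work at least ⌈10/4⌉ = 3 shifts, so k ≥ 3.
k = 3 works: Wed evening→Ito, Thu morning→Jules, Thu afternoon→Eriksen, Thu evening→Ito, Fri morning→Ito, Fri afternoon→Jules, Fri evening→Eriksen, Sat morning→Jules, Sat afternoon→Delgado, Sat evening→Eriksen.
Loads: Ito 3, Jules 3, Eriksen 3, Delgado 1 — all ≤ 3.

3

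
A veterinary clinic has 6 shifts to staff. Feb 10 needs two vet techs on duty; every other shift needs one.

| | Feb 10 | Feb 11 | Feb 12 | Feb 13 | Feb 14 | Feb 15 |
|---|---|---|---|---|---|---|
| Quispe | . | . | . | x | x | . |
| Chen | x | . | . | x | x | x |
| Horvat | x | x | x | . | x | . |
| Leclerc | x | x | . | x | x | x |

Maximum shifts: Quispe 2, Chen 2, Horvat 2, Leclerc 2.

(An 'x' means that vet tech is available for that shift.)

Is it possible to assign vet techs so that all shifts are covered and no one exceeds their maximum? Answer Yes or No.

Feb 12 can only be covered by Horvat, so that assignment is forced.
One valid schedule: Feb 10→Chen+Leclerc, Feb 11→Horvat, Feb 12→Horvat, Feb 13→Quispe, Feb 14→Quispe, Feb 15→Chen.
Loads: Quispe 2/2, Chen 2/2, Horvat 2/2, Leclerc 1/2 — all within limits.

Yes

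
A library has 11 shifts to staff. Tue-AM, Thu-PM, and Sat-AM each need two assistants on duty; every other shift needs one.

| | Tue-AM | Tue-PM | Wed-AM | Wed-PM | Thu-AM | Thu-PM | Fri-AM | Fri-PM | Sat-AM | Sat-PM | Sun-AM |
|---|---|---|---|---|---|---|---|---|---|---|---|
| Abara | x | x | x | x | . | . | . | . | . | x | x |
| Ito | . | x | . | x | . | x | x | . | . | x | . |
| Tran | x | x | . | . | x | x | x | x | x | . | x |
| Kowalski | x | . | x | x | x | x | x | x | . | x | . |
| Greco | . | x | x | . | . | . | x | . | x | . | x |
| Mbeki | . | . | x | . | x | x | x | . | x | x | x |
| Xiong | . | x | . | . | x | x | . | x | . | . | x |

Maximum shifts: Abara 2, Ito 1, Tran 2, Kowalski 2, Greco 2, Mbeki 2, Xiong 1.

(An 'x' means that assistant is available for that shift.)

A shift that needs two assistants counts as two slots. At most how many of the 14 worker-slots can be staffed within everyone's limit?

12

Total capacity across all assistants is 2+1+2+2+2+2+1 = 12, and 14 slots are needed, so at most 12 can be filled.
An assignment achieving 12: Tue-AM→Abara+Tran, Tue-PM→Greco, Wed-AM→Kowalski, Wed-PM→Abara, Thu-AM→Kowalski, Thu-PM→Mbeki+Xiong, Fri-PM→Tran, Sat-AM→Greco+Mbeki, Sat-PM→Ito.
Loads: Abara 2/2, Ito 1/1, Tran 2/2, Kowalski 2/2, Greco 2/2, Mbeki 2/2, Xiong 1/1.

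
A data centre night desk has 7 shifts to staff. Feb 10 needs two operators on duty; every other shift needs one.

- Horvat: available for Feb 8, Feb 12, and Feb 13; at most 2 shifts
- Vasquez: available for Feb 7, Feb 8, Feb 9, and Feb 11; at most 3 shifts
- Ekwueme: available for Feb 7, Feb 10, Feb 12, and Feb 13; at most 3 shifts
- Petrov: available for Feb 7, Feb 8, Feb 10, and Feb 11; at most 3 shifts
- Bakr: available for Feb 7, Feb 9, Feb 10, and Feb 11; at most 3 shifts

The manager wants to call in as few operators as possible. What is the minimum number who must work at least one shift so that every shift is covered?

3

8 slots to fill and no one can take more than 3, so at least ⌈8/3⌉ = 3 operators are needed.
Horvat, Ekwueme, and Bakr alone can cover everything: Feb 7→Ekwueme, Feb 8→Horvat, Feb 9→Bakr, Feb 10→Ekwueme+Bakr, Feb 11→Bakr, Feb 12→Horvat, Feb 13→Ekwueme.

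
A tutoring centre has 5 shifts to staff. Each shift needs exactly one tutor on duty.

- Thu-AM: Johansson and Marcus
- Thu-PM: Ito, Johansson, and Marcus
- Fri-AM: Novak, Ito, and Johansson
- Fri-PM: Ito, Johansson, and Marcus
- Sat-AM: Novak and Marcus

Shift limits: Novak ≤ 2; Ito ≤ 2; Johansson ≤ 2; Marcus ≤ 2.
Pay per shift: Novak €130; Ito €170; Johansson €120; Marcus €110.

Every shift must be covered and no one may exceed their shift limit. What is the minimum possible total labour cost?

Picking the cheapest available tutor for each shift independently would cost €560, but that ignores the shift limits.
An optimal schedule: Thu-AM→Marcus, Thu-PM→Johansson, Fri-AM→Novak, Fri-PM→Johansson, Sat-AM→Marcus.
Total: 110 + 120 + 130 + 120 + 110 = €590.

€590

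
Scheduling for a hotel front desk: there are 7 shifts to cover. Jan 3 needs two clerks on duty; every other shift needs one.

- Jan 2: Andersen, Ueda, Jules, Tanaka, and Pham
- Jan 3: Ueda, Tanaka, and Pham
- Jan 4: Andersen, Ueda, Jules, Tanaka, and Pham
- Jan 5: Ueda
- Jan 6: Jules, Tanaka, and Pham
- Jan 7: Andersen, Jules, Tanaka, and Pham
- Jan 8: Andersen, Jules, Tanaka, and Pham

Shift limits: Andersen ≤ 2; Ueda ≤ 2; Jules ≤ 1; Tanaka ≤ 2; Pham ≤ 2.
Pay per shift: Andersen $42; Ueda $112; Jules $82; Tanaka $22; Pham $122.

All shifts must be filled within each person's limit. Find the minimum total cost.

$556

Jan 5 can only be covered by Ueda, so that assignment is forced.
Picking the cheapest available clerk for each shift independently would cost $356, but that ignores the shift limits.
An optimal schedule: Jan 2→Tanaka, Jan 3→Ueda+Tanaka, Jan 4→Pham, Jan 5→Ueda, Jan 6→Jules, Jan 7→Andersen, Jan 8→Andersen.
Total: 22 + 112 + 22 + 122 + 112 + 82 + 42 + 42 = $556.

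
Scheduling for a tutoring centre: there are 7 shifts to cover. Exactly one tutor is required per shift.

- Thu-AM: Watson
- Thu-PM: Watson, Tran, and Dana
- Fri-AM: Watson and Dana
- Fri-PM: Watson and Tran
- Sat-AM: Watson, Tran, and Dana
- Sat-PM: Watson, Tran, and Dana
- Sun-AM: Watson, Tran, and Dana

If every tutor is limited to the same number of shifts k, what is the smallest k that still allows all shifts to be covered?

3

With 3 tutors and 7 worker-slots to fill, someone must work at least ⌈7/3⌉ = 3 shifts, so k ≥ 3.
k = 3 works: Thu-AM→Watson, Thu-PM→Tran, Fri-AM→Watson, Fri-PM→Watson, Sat-AM→Tran, Sat-PM→Tran, Sun-AM→Dana.
Loads: Watson 3, Tran 3, Dana 1 — all ≤ 3.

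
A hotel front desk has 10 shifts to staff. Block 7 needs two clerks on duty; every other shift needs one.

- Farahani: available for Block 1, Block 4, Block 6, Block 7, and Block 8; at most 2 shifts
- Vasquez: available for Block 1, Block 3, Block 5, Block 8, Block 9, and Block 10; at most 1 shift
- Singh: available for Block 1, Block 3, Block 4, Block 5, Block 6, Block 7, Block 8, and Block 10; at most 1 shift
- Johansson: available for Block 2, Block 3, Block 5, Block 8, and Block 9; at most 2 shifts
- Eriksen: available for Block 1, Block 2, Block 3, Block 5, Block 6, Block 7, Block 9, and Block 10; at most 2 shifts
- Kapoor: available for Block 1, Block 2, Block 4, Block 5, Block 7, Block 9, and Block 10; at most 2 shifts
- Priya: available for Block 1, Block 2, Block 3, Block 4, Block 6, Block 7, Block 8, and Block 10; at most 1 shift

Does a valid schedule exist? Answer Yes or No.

One valid schedule: Block 1→Kapoor, Block 2→Johansson, Block 3→Singh, Block 4→Farahani, Block 5→Johansson, Block 6→Farahani, Block 7→Eriksen+Kapoor, Block 8→Priya, Block 9→Vasquez, Block 10→Eriksen.
Loads: Farahani 2/2, Vasquez 1/1, Singh 1/1, Johansson 2/2, Eriksen 2/2, Kapoor 2/2, Priya 1/1 — all within limits.

Yes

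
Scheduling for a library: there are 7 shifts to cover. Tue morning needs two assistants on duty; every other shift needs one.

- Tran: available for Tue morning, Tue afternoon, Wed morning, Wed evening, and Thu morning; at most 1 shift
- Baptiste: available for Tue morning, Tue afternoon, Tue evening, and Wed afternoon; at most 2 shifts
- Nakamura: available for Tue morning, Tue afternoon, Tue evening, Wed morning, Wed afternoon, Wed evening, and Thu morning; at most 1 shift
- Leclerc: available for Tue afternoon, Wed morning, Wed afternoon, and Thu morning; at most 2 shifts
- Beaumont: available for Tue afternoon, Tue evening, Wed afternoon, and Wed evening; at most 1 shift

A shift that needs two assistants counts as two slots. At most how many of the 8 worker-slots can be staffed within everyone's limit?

7

Total capacity across all assistants is 1+2+1+2+1 = 7, and 8 slots are needed, so at most 7 can be filled.
An assignment achieving 7: Tue morning→Tran+Baptiste, Tue evening→Baptiste, Wed morning→Nakamura, Wed afternoon→Leclerc, Wed evening→Beaumont, Thu morning→Leclerc.
Loads: Tran 1/1, Baptiste 2/2, Nakamura 1/1, Leclerc 2/2, Beaumont 1/1.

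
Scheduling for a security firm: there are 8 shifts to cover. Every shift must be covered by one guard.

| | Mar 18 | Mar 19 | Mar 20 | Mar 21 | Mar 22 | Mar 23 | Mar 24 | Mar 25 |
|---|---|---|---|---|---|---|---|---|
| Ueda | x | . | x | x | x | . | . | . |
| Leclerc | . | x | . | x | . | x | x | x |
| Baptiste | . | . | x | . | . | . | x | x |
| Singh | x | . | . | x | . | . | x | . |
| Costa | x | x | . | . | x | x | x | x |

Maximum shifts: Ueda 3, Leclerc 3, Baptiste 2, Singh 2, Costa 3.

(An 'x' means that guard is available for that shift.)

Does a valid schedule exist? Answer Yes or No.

One valid schedule: Mar 18→Ueda, Mar 19→Leclerc, Mar 20→Ueda, Mar 21→Leclerc, Mar 22→Ueda, Mar 23→Leclerc, Mar 24→Baptiste, Mar 25→Baptiste.
Loads: Ueda 3/3, Leclerc 3/3, Baptiste 2/2, Singh 0/2, Costa 0/3 — all within limits.

Yes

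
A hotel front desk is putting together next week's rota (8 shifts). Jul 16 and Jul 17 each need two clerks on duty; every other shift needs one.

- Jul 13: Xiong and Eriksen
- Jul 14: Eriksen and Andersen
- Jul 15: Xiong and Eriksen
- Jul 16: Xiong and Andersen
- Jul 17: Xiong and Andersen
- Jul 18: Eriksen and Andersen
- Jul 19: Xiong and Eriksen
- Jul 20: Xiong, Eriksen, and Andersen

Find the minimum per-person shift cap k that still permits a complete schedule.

4

With 3 clerks and 10 worker-slots to fill, someone must work at least ⌈10/3⌉ = 4 shifts, so k ≥ 4.
k = 4 works: Jul 13→Xiong, Jul 14→Eriksen, Jul 15→Xiong, Jul 16→Xiong+Andersen, Jul 17→Xiong+Andersen, Jul 18→Eriksen, Jul 19→Eriksen, Jul 20→Eriksen.
Loads: Xiong 4, Eriksen 4, Andersen 2 — all ≤ 4.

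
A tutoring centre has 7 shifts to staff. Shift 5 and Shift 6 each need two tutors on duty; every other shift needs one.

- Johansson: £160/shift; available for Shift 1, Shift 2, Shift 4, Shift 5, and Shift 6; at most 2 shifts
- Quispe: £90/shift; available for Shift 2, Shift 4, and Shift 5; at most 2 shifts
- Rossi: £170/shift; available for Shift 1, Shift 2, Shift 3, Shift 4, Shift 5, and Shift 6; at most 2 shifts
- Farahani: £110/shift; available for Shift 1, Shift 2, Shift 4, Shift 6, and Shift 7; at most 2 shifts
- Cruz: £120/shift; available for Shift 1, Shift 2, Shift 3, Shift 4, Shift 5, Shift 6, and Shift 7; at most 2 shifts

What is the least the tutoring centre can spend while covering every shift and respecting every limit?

£1130

Picking the cheapest available tutor for each shift independently would cost £960, but that ignores the shift limits.
An optimal schedule: Shift 1→Farahani, Shift 2→Quispe, Shift 3→Cruz, Shift 4→Quispe, Shift 5→Cruz+Johansson, Shift 6→Johansson+Rossi, Shift 7→Farahani.
Total: 110 + 90 + 120 + 90 + 120 + 160 + 160 + 170 + 110 = £1130.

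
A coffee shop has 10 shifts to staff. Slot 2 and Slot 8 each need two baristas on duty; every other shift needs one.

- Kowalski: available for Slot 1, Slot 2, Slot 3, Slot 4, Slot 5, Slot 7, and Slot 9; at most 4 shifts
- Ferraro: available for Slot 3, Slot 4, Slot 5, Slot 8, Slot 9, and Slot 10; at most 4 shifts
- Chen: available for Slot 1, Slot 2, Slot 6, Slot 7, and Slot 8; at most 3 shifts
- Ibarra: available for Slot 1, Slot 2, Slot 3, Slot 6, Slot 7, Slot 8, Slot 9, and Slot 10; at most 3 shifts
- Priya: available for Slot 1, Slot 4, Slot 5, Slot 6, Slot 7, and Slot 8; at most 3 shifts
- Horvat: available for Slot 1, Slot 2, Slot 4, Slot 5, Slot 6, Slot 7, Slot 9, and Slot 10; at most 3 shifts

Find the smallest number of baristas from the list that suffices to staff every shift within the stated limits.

4

12 slots to fill and no one can take more than 4, so at least ⌈12/4⌉ = 3 baristas are needed.
Any 3 baristas together have capacity at most 4+4+3 = 11 < 12 slots, so 3 can never suffice.
Kowalski, Ferraro, Chen, and Ibarra alone can cover everything: Slot 1→Kowalski, Slot 2→Kowalski+Chen, Slot 3→Ferraro, Slot 4→Kowalski, Slot 5→Kowalski, Slot 6→Chen, Slot 7→Chen, Slot 8→Ferraro+Ibarra, Slot 9→Ferraro, Slot 10→Ferraro.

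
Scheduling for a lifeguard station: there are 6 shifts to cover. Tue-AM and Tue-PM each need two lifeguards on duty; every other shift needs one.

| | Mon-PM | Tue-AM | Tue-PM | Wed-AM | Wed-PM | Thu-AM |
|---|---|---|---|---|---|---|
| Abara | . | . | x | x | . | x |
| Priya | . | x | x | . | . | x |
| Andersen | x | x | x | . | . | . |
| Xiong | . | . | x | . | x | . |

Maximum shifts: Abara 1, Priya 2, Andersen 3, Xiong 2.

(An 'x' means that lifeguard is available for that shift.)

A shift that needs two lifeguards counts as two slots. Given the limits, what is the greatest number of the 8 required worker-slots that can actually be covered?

Total capacity across all lifeguards is 1+2+3+2 = 8, and 8 slots are needed, so at most 8 can be filled.
An assignment achieving 8: Mon-PM→Andersen, Tue-AM→Priya+Andersen, Tue-PM→Andersen+Xiong, Wed-AM→Abara, Wed-PM→Xiong, Thu-AM→Priya.
Loads: Abara 1/1, Priya 2/2, Andersen 3/3, Xiong 2/2.

8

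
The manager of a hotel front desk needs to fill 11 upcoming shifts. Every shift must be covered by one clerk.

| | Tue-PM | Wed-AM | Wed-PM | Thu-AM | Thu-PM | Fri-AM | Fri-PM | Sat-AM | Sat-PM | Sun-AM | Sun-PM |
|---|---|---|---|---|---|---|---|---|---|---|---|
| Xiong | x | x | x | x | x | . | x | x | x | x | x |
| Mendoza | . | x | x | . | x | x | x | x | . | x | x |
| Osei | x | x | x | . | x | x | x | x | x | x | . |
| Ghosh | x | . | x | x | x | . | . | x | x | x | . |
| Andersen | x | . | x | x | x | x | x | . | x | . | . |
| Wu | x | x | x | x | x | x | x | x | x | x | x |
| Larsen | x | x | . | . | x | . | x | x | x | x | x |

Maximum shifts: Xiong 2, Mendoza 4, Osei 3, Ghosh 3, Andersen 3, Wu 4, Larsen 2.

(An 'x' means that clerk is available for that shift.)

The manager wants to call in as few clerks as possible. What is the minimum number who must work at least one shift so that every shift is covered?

3

11 slots to fill and no one can take more than 4, so at least ⌈11/4⌉ = 3 clerks are needed.
Mendoza, Osei, and Wu alone can cover everything: Tue-PM→Osei, Wed-AM→Mendoza, Wed-PM→Mendoza, Thu-AM→Wu, Thu-PM→Mendoza, Fri-AM→Osei, Fri-PM→Wu, Sat-AM→Wu, Sat-PM→Osei, Sun-AM→Wu, Sun-PM→Mendoza.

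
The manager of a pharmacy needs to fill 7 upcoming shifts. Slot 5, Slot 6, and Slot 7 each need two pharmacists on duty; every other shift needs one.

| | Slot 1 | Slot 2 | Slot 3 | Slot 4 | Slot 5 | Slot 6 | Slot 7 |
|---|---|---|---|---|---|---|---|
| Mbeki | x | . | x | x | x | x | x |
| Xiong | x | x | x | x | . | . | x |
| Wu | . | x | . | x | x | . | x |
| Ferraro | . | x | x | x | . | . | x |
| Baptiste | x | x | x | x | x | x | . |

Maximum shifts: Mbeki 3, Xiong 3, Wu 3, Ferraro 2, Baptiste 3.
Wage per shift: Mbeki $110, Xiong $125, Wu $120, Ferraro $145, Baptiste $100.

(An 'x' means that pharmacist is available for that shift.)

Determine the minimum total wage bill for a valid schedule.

$1115

Slot 6 can only be covered by Mbeki and Baptiste, so that assignment is forced.
Picking the cheapest available pharmacist for each shift independently would cost $1050, but that ignores the shift limits.
An optimal schedule: Slot 1→Baptiste, Slot 2→Wu, Slot 3→Mbeki, Slot 4→Wu, Slot 5→Baptiste+Mbeki, Slot 6→Baptiste+Mbeki, Slot 7→Wu+Xiong.
Total: 100 + 120 + 110 + 120 + 100 + 110 + 100 + 110 + 120 + 125 = $1115.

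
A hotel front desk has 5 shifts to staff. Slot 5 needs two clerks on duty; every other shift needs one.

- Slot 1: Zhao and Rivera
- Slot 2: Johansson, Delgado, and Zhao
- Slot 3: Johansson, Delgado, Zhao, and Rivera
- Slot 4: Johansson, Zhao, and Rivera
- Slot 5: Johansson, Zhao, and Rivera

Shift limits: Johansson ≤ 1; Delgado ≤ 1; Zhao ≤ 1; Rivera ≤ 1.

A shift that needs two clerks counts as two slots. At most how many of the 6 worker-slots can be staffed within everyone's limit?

4

Total capacity across all clerks is 1+1+1+1 = 4, and 6 slots are needed, so at most 4 can be filled.
An assignment achieving 4: Slot 1→Zhao, Slot 2→Johansson, Slot 3→Delgado, Slot 4→Rivera.
Loads: Johansson 1/1, Delgado 1/1, Zhao 1/1, Rivera 1/1.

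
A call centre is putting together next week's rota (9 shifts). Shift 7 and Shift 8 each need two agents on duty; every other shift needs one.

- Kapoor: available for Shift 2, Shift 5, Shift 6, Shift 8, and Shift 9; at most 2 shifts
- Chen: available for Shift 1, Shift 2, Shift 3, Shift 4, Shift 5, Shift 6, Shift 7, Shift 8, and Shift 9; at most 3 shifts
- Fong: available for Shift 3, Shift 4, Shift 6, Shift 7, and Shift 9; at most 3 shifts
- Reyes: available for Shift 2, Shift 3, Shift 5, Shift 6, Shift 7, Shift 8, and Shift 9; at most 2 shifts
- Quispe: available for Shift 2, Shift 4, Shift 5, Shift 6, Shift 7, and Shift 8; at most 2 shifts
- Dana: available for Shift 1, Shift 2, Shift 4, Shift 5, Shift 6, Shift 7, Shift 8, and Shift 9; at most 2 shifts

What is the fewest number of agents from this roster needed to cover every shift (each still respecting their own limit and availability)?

5

11 slots to fill and no one can take more than 3, so at least ⌈11/3⌉ = 4 agents are needed.
Any 4 agents together have capacity at most 3+3+2+2 = 10 < 11 slots, so 4 can never suffice.
Kapoor, Chen, Fong, Reyes, and Quispe alone can cover everything: Shift 1→Chen, Shift 2→Kapoor, Shift 3→Chen, Shift 4→Chen, Shift 5→Kapoor, Shift 6→Fong, Shift 7→Fong+Reyes, Shift 8→Reyes+Quispe, Shift 9→Fong.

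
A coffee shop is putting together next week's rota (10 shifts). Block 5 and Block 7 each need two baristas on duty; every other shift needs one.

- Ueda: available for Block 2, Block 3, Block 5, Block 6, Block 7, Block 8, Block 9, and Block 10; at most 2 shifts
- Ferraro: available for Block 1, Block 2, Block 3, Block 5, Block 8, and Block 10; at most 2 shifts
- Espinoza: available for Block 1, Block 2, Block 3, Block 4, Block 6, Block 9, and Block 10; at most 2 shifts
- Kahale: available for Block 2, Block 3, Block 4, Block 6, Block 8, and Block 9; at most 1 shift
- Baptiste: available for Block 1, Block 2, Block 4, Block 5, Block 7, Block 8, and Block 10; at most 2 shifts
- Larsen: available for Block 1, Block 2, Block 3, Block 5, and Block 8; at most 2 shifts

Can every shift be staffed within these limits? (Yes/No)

Total capacity is 2+2+2+1+2+2 = 11 but 12 worker-slots are needed — infeasible.

No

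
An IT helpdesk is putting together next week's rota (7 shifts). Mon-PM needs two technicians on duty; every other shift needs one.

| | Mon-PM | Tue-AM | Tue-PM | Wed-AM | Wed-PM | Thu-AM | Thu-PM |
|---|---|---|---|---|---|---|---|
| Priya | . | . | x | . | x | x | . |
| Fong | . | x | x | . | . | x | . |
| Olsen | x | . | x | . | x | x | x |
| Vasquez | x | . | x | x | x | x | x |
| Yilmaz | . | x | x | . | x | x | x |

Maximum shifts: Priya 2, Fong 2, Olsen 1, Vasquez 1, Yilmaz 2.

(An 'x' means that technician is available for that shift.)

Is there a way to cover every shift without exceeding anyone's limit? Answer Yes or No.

No

Total capacity is 8 and 8 slots are needed, so capacity alone doesn't rule it out.
Shifts {Mon-PM, Wed-AM} need 3 worker-slots in total, but the technicians available for any of those shifts (Olsen and Vasquez) can supply at most 2 among them. So no valid schedule exists.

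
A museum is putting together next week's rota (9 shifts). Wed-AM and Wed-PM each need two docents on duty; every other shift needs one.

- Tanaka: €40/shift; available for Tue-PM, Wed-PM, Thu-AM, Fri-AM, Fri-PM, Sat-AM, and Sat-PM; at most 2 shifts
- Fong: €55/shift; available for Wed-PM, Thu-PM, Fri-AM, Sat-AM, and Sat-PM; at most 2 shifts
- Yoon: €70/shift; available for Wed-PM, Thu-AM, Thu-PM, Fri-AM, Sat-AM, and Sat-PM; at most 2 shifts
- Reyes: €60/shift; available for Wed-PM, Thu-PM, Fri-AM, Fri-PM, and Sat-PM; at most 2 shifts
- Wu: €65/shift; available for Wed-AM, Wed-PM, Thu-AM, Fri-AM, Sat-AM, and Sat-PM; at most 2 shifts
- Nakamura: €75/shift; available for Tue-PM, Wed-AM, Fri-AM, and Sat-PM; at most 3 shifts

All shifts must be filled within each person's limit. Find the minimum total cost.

Wed-AM can only be covered by Wu and Nakamura, so that assignment is forced.
Picking the cheapest available docent for each shift independently would cost €530, but that ignores the shift limits.
An optimal schedule: Tue-PM→Tanaka, Wed-AM→Wu+Nakamura, Wed-PM→Reyes+Wu, Thu-AM→Yoon, Thu-PM→Fong, Fri-AM→Yoon, Fri-PM→Tanaka, Sat-AM→Fong, Sat-PM→Reyes.
Total: 40 + 65 + 75 + 60 + 65 + 70 + 55 + 70 + 40 + 55 + 60 = €655.

€655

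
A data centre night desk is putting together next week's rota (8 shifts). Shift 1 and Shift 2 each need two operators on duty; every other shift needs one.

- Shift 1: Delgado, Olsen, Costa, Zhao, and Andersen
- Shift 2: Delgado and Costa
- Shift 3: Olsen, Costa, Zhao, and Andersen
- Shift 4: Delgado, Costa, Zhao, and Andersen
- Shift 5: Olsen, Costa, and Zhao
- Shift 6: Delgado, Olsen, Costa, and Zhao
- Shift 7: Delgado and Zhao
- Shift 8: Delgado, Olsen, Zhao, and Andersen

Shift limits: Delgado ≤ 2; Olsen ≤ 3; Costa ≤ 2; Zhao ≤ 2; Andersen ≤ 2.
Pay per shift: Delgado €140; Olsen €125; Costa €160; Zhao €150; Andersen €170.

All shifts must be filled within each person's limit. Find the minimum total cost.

Shift 2 can only be covered by Delgado and Costa, so that assignment is forced.
Picking the cheapest available operator for each shift independently would cost €1345, but that ignores the shift limits.
An optimal schedule: Shift 1→Zhao+Andersen, Shift 2→Delgado+Costa, Shift 3→Olsen, Shift 4→Costa, Shift 5→Olsen, Shift 6→Olsen, Shift 7→Delgado, Shift 8→Zhao.
Total: 150 + 170 + 140 + 160 + 125 + 160 + 125 + 125 + 140 + 150 = €1445.

€1445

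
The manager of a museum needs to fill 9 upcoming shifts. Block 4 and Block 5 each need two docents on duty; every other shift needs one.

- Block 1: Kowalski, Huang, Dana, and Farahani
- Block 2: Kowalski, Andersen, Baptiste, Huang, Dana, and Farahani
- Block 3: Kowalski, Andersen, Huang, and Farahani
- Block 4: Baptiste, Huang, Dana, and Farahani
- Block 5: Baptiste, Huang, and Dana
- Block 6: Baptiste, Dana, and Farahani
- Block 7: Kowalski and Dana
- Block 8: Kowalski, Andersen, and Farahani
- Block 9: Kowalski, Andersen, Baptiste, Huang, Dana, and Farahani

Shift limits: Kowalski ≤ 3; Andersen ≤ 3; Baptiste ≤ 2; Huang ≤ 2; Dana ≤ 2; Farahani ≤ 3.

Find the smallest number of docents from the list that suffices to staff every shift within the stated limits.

11 slots to fill and no one can take more than 3, so at least ⌈11/3⌉ = 4 docents are needed.
No set of 4 docents can cover every shift (each such set leaves at least one shift with no one available or exceeds a cap).
Kowalski, Andersen, Baptiste, Huang, and Dana alone can cover everything: Block 1→Kowalski, Block 2→Andersen, Block 3→Andersen, Block 4→Baptiste+Huang, Block 5→Huang+Dana, Block 6→Baptiste, Block 7→Kowalski, Block 8→Kowalski, Block 9→Andersen.

5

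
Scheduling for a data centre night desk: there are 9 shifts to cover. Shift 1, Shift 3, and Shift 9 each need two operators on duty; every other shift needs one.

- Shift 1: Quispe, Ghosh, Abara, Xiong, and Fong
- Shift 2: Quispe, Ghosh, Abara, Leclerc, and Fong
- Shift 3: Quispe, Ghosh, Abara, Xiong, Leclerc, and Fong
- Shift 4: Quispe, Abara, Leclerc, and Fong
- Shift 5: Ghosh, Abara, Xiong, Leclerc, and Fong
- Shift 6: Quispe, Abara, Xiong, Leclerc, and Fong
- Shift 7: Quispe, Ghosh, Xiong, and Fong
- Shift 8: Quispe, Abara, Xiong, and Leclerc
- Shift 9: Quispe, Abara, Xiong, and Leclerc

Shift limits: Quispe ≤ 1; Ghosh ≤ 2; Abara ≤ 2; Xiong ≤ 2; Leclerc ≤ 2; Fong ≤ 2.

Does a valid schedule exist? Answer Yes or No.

Total capacity is 1+2+2+2+2+2 = 11 but 12 worker-slots are needed — infeasible.

No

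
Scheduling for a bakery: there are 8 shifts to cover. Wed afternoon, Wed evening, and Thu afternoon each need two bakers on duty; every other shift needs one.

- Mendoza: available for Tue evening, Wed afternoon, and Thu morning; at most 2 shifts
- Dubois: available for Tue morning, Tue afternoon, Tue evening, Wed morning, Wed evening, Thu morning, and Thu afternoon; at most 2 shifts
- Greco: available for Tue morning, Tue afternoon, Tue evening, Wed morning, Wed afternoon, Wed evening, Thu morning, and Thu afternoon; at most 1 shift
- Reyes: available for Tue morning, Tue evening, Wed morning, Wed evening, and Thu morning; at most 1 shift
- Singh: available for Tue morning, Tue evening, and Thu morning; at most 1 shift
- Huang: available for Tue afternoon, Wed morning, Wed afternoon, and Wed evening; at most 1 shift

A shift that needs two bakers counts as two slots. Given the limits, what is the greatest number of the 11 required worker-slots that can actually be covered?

Total capacity across all bakers is 2+2+1+1+1+1 = 8, and 11 slots are needed, so at most 8 can be filled.
An assignment achieving 8: Tue morning→Reyes, Tue afternoon→Dubois, Tue evening→Mendoza, Wed afternoon→Mendoza+Huang, Thu morning→Singh, Thu afternoon→Dubois+Greco.
Loads: Mendoza 2/2, Dubois 2/2, Greco 1/1, Reyes 1/1, Singh 1/1, Huang 1/1.

8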